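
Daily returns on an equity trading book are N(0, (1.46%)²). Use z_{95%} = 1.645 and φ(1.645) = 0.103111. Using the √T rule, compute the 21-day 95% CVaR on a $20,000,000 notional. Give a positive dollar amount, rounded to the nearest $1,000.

σ_{21d} = 1.46% × √21 = 6.691%.
ES multiplier = φ(z)/(1−α) = 0.103111/0.05 = 2.062.
ES = 6.691% × 2.062 = 13.797%; on $20,000,000: $2,759,400.

$2,759,000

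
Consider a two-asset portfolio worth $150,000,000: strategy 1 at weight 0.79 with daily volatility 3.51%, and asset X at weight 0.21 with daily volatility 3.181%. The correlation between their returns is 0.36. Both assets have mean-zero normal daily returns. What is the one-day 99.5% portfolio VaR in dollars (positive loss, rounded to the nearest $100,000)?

$11,900,000

σ_p² = 0.79²·3.51² + 0.21²·3.181² + 2·0.36·0.79·0.21·3.51·3.181 = 9.4689 (%²).
σ_p = √9.4689 = 3.077%.
At 99.5%, z = 2.576.
VaR = 2.576 × 3.077% = 7.926%; on $150,000,000 that is $11,889,000.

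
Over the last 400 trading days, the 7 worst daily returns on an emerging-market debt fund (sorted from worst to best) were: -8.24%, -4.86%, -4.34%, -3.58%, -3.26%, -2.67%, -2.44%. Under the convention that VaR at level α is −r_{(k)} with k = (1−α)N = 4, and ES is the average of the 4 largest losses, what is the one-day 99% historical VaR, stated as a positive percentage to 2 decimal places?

k = 4; the 4th lowest return is -3.58%, so VaR = 3.58%.

3.58%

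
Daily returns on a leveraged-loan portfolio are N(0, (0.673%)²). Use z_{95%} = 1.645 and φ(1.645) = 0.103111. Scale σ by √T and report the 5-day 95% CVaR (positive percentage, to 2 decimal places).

σ_{5d} = 0.673% × √5 = 1.505%.
ES multiplier = φ(z)/(1−α) = 0.103111/0.05 = 2.062.
ES = 1.505% × 2.062 = 3.103%.

3.10%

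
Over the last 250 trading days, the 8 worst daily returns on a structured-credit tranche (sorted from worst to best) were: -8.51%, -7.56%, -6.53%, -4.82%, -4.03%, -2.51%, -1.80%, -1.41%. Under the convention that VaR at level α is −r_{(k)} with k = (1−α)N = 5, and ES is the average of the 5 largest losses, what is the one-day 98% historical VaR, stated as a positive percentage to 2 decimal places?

k = 5; the 5th lowest return is -4.03%, so VaR = 4.03%.

4.03%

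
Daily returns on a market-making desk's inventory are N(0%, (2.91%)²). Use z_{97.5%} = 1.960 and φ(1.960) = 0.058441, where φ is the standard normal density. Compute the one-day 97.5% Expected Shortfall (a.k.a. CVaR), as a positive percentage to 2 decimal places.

6.80%

Tail multiplier: φ(z)/(1−α) = 0.058441 / 0.025 = 2.338.
ES = 2.91% × 2.338 = 6.804%.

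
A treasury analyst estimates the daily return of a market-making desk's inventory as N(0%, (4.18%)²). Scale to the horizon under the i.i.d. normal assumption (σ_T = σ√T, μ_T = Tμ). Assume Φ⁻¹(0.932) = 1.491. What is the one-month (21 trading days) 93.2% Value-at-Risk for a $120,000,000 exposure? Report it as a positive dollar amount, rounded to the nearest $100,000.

$34,300,000

σ_{21d} = 4.18% × √21 = 19.155%.
VaR = 1.491 × 19.155% = 28.560%.
On $120,000,000: 0.28560 × $120,000,000 = $34,272,000.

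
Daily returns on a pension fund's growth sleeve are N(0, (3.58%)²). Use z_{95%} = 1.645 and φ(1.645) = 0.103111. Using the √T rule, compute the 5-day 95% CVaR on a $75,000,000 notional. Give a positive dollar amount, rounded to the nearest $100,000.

σ_{5d} = 3.58% × √5 = 8.005%.
ES multiplier = φ(z)/(1−α) = 0.103111/0.05 = 2.062.
ES = 8.005% × 2.062 = 16.506%; on $75,000,000: $12,379,500.

$12,400,000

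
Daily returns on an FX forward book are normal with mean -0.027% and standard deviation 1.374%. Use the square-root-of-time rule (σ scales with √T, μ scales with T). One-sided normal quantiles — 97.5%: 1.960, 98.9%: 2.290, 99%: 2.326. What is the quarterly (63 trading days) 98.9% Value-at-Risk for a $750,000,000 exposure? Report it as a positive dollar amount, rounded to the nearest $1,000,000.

σ_{63d} = 1.374% × √63 = 10.906%; μ_{63d} = 63 × -0.027% = -1.701%.
VaR = −(-1.701%) + 2.290 × 10.906% = 26.676%.
On $750,000,000: 0.26676 × $750,000,000 = $200,070,000.

$200,000,000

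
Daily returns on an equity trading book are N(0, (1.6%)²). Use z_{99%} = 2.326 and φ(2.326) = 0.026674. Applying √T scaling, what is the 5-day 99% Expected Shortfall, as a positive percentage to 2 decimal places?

σ_{5d} = 1.6% × √5 = 3.578%.
ES multiplier = φ(z)/(1−α) = 0.026674/0.01 = 2.667.
ES = 3.578% × 2.667 = 9.543%.

9.54%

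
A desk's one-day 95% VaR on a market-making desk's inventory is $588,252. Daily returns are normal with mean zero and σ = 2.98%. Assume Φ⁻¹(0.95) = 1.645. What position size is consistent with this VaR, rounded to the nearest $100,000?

$12,000,000

VaR as a fraction of value: z·σ = 1.645 × 2.98% = 4.9021%.
Position = $588,252 / 0.049021 = $12,000,000.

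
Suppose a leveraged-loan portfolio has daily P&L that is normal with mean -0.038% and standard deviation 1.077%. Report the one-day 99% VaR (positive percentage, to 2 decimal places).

2.54%

At 99% one-sided, z = 2.326.
VaR = −μ + z·σ = −(-0.038%) + 2.326 × 1.077% = 2.543%.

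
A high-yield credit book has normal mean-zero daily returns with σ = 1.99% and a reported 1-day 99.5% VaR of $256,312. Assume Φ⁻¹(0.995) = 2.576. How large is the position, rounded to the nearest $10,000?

$5,000,000

VaR as a fraction of value: z·σ = 2.576 × 1.99% = 5.12624%.
Position = $256,312 / 0.0512624 = $5,000,000.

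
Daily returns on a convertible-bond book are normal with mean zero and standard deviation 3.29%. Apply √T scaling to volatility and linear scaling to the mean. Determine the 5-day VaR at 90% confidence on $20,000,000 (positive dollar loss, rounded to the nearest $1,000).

$1,886,000

At 90%, z = 1.282.
σ_{5d} = 3.29% × √5 = 7.357%.
VaR = 1.282 × 7.357% = 9.432%.
On $20,000,000: 0.09432 × $20,000,000 = $1,886,400.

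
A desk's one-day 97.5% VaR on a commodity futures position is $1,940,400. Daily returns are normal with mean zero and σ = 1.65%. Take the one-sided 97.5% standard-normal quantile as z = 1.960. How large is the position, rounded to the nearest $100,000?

$60,000,000

VaR as a fraction of value: z·σ = 1.960 × 1.65% = 3.234%.
Position = $1,940,400 / 0.03234 = $60,000,000.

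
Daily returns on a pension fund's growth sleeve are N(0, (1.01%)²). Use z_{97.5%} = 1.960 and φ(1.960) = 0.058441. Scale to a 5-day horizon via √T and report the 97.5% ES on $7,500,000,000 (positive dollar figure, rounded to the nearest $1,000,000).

$396,000,000

σ_{5d} = 1.01% × √5 = 2.258%.
ES multiplier = φ(z)/(1−α) = 0.058441/0.025 = 2.338.
ES = 2.258% × 2.338 = 5.279%; on $7,500,000,000: $395,925,000.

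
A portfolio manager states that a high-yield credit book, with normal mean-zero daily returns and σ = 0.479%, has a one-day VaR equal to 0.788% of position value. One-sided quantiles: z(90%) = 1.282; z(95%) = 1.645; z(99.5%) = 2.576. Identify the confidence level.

Implied z = VaR/σ = 0.788 / 0.479 = 1.645.
This matches z(95%) = 1.645.

95%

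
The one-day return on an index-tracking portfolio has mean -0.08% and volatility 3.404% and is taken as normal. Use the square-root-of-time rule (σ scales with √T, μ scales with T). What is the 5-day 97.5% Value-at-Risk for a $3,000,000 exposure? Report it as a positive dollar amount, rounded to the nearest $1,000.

At 97.5%, z = 1.960.
σ_{5d} = 3.404% × √5 = 7.612%; μ_{5d} = 5 × -0.08% = -0.400%.
VaR = −(-0.400%) + 1.960 × 7.612% = 15.320%.
On $3,000,000: 0.15320 × $3,000,000 = $459,600.

$460,000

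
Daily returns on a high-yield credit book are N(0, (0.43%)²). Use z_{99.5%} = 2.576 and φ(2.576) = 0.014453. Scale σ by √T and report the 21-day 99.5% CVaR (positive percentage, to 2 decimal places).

σ_{21d} = 0.43% × √21 = 1.971%.
ES multiplier = φ(z)/(1−α) = 0.014453/0.005 = 2.891.
ES = 1.971% × 2.891 = 5.698%.

5.70%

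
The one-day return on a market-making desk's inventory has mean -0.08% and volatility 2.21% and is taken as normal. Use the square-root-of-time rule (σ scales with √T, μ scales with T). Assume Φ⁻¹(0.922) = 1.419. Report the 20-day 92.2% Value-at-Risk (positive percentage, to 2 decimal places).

15.62%

σ_{20d} = 2.21% × √20 = 9.883%; μ_{20d} = 20 × -0.08% = -1.600%.
VaR = −(-1.600%) + 1.419 × 9.883% = 15.624%.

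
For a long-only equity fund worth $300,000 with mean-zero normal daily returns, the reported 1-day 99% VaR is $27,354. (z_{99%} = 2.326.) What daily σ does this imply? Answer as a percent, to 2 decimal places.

VaR as a fraction: $27,354 / $300,000 = 9.118%.
σ = VaR / z = 9.118% / 2.326 = 3.920%.

3.92%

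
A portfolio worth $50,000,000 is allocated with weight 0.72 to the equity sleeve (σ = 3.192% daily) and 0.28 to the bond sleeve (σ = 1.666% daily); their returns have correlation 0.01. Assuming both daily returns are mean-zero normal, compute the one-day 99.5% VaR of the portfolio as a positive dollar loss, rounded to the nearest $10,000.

$3,030,000

σ_p² = 0.72²·3.192² + 0.28²·1.666² + 2·0.01·0.72·0.28·3.192·1.666 = 5.5210 (%²).
σ_p = √5.5210 = 2.350%.
At 99.5%, z = 2.576.
VaR = 2.576 × 2.350% = 6.054%; on $50,000,000 that is $3,027,000.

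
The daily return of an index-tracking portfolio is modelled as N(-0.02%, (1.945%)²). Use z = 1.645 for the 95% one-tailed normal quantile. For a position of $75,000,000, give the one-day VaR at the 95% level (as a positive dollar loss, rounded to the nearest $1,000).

$2,415,000

VaR = −μ + z·σ = −(-0.02%) + 1.645 × 1.945% = 3.220%.
On $75,000,000: 0.03220 × $75,000,000 = $2,415,000.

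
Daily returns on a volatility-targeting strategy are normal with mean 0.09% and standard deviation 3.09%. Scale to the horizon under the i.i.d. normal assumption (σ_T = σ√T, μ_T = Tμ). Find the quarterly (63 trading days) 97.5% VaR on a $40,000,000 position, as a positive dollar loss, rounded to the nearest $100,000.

$17,000,000

At 97.5%, z = 1.960.
σ_{63d} = 3.09% × √63 = 24.526%; μ_{63d} = 63 × 0.09% = 5.670%.
VaR = −(5.670%) + 1.960 × 24.526% = 42.401%.
On $40,000,000: 0.42401 × $40,000,000 = $16,960,400.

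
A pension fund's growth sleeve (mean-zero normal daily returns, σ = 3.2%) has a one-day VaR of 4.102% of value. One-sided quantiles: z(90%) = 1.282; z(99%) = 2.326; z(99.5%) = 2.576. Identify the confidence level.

90%

Implied z = VaR/σ = 4.102 / 3.2 = 1.282.
This matches z(90%) = 1.282.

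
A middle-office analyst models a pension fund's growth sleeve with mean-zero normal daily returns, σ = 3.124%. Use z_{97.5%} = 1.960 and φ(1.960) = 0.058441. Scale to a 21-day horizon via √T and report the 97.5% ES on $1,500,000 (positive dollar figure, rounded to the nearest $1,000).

σ_{21d} = 3.124% × √21 = 14.316%.
ES multiplier = φ(z)/(1−α) = 0.058441/0.025 = 2.338.
ES = 14.316% × 2.338 = 33.471%; on $1,500,000: $502,065.

$502,000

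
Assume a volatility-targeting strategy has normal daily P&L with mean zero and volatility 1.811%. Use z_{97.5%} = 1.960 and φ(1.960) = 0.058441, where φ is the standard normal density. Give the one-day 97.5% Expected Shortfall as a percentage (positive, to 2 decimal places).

4.23%

Tail multiplier: φ(z)/(1−α) = 0.058441 / 0.025 = 2.338.
ES = 1.811% × 2.338 = 4.234%.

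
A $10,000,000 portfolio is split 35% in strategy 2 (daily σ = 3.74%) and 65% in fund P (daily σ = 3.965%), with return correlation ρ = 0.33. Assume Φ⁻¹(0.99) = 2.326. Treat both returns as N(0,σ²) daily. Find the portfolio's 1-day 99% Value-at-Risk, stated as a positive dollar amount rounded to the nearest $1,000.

σ_p² = 0.35²·3.74² + 0.65²·3.965² + 2·0.33·0.35·0.65·3.74·3.965 = 10.5823 (%²).
σ_p = √10.5823 = 3.253%.
VaR = 2.326 × 3.253% = 7.566%; on $10,000,000 that is $756,600.

$757,000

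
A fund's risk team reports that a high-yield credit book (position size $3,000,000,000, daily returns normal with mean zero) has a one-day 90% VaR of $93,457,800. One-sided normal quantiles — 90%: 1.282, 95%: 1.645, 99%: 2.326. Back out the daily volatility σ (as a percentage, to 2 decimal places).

2.43%

VaR as a fraction: $93,457,800 / $3,000,000,000 = 3.115%.
σ = VaR / z = 3.115% / 1.282 = 2.430%.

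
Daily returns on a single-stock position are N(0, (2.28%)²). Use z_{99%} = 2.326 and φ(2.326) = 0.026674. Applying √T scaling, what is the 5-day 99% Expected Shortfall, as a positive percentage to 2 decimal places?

13.60%

σ_{5d} = 2.28% × √5 = 5.098%.
ES multiplier = φ(z)/(1−α) = 0.026674/0.01 = 2.667.
ES = 5.098% × 2.667 = 13.596%.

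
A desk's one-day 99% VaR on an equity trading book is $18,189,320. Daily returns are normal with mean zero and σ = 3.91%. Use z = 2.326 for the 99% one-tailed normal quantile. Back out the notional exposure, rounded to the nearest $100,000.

$200,000,000

VaR as a fraction of value: z·σ = 2.326 × 3.91% = 9.09466%.
Position = $18,189,320 / 0.0909466 = $200,000,000.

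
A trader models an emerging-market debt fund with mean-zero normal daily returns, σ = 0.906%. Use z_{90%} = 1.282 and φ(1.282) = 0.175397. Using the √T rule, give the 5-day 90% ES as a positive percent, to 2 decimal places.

σ_{5d} = 0.906% × √5 = 2.026%.
ES multiplier = φ(z)/(1−α) = 0.175397/0.1 = 1.754.
ES = 2.026% × 1.754 = 3.554%.

3.55%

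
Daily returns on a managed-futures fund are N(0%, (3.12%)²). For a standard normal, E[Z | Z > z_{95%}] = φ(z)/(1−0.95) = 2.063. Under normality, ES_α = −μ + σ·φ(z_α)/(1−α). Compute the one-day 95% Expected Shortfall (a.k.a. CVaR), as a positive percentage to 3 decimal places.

ES = 3.12% × 2.063 = 6.437%.

6.437%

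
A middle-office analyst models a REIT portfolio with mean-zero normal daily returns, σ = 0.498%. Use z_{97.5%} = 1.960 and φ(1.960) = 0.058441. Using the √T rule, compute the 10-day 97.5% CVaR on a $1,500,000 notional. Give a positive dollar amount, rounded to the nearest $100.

$55,200

σ_{10d} = 0.498% × √10 = 1.575%.
ES multiplier = φ(z)/(1−α) = 0.058441/0.025 = 2.338.
ES = 1.575% × 2.338 = 3.682%; on $1,500,000: $55,230.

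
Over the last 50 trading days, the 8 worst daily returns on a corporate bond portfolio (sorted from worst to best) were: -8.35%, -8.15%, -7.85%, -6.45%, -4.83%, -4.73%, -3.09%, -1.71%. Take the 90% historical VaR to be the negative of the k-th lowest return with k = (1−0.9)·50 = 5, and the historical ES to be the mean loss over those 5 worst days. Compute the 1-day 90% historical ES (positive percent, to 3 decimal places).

The 5 worst returns sum to -35.63%.
ES = −(-35.63%) / 5 = 7.126%.

7.126%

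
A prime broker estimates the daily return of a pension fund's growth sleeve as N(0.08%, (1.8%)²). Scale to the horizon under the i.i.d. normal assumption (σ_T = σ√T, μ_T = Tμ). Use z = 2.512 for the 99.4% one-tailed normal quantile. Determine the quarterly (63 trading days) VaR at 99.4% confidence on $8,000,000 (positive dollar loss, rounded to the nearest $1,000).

$2,468,000

σ_{63d} = 1.8% × √63 = 14.287%; μ_{63d} = 63 × 0.08% = 5.040%.
VaR = −(5.040%) + 2.512 × 14.287% = 30.849%.
On $8,000,000: 0.30849 × $8,000,000 = $2,467,920.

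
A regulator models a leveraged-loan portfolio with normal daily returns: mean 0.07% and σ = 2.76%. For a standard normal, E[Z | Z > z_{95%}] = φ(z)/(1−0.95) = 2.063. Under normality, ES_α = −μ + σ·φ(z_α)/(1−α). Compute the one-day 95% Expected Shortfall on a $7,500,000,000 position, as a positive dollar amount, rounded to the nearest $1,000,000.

$422,000,000

ES = −(0.07%) + 2.76% × 2.063 = 5.624%.
On $7,500,000,000: 0.05624 × $7,500,000,000 = $421,800,000.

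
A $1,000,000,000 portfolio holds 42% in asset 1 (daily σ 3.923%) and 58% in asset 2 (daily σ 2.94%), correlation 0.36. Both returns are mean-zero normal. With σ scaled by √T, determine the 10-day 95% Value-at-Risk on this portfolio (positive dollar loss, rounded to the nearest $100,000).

$143,800,000

σ_p = √(0.42²·3.923² + 0.58²·2.94² + 2·0.36·0.42·0.58·3.923·2.94) = 2.765%.
σ_{10d} = 2.765% × √10 = 8.744%.
z(95%) = 1.645.
VaR = 1.645 × 8.744% = 14.384%; on $1,000,000,000 that is $143,840,000.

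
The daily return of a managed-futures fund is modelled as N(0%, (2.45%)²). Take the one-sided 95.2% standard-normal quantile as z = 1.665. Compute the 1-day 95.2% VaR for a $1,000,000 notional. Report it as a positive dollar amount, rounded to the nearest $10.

VaR = z·σ = 1.665 × 2.45% = 4.079%.
On $1,000,000: 0.04079 × $1,000,000 = $40,790.

$40,790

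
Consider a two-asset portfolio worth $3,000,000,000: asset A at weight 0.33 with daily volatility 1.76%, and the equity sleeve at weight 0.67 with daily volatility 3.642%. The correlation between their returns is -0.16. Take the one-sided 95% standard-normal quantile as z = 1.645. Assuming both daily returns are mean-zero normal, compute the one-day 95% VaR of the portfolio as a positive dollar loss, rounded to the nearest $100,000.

σ_p² = 0.33²·1.76² + 0.67²·3.642² + 2·-0.16·0.33·0.67·1.76·3.642 = 5.8381 (%²).
σ_p = √5.8381 = 2.416%.
VaR = 1.645 × 2.416% = 3.974%; on $3,000,000,000 that is $119,220,000.

$119,200,000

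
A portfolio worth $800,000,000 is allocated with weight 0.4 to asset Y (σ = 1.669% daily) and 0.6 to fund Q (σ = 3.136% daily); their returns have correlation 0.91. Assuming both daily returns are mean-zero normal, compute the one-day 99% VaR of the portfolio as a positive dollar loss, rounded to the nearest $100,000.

$46,600,000

σ_p² = 0.4²·1.669² + 0.6²·3.136² + 2·0.91·0.4·0.6·1.669·3.136 = 6.2723 (%²).
σ_p = √6.2723 = 2.504%.
At 99%, z = 2.326.
VaR = 2.326 × 2.504% = 5.824%; on $800,000,000 that is $46,592,000.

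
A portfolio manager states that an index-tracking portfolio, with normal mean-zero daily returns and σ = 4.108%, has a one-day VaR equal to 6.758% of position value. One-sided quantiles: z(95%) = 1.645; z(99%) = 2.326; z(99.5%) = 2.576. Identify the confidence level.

95%

Implied z = VaR/σ = 6.758 / 4.108 = 1.645.
This matches z(95%) = 1.645.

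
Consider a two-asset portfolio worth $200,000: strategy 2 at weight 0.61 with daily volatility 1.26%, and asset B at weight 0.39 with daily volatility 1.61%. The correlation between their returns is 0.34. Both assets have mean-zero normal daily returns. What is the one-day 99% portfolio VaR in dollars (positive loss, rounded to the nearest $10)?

σ_p² = 0.61²·1.26² + 0.39²·1.61² + 2·0.34·0.61·0.39·1.26·1.61 = 1.3132 (%²).
σ_p = √1.3132 = 1.146%.
At 99%, z = 2.326.
VaR = 2.326 × 1.146% = 2.666%; on $200,000 that is $5,332.

$5,330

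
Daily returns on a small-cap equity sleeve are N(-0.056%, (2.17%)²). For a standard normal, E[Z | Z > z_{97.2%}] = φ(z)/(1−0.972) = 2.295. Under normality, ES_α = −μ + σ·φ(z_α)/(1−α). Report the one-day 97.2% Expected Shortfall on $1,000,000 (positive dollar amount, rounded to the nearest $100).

$50,400

ES = −(-0.056%) + 2.17% × 2.295 = 5.036%.
On $1,000,000: 0.05036 × $1,000,000 = $50,360.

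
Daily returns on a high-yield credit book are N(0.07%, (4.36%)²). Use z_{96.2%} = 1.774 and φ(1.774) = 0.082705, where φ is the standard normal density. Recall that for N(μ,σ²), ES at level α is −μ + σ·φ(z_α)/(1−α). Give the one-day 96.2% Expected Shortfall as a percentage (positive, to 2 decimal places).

Tail multiplier: φ(z)/(1−α) = 0.082705 / 0.038 = 2.176.
ES = −(0.07%) + 4.36% × 2.176 = 9.417%.

9.42%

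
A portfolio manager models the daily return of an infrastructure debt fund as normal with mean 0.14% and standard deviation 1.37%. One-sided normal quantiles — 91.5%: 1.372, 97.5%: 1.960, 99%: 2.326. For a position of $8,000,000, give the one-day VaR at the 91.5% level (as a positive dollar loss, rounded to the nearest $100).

VaR = −μ + z·σ = −(0.14%) + 1.372 × 1.37% = 1.740%.
On $8,000,000: 0.01740 × $8,000,000 = $139,200.

$139,200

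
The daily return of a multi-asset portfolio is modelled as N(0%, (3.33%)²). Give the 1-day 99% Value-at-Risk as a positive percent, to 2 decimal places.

7.75%

At 99% one-sided, z = 2.326.
VaR = z·σ = 2.326 × 3.33% = 7.746%.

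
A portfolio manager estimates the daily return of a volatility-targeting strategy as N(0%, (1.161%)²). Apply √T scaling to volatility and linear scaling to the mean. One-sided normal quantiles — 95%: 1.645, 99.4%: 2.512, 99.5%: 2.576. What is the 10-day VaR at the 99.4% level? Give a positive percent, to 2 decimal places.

σ_{10d} = 1.161% × √10 = 3.671%.
VaR = 2.512 × 3.671% = 9.222%.

9.22%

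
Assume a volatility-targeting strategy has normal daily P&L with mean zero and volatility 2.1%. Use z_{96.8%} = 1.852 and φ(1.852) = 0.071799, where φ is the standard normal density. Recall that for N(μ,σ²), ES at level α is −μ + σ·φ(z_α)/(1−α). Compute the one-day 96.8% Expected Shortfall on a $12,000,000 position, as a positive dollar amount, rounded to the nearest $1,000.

Tail multiplier: φ(z)/(1−α) = 0.071799 / 0.032 = 2.244.
ES = 2.1% × 2.244 = 4.712%.
On $12,000,000: 0.04712 × $12,000,000 = $565,440.

$565,000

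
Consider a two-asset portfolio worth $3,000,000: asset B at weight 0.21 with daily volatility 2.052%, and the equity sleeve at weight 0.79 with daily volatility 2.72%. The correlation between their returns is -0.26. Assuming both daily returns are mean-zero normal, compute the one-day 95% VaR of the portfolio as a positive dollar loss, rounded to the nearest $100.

σ_p² = 0.21²·2.052² + 0.79²·2.72² + 2·-0.26·0.21·0.79·2.052·2.72 = 4.3215 (%²).
σ_p = √4.3215 = 2.079%.
At 95%, z = 1.645.
VaR = 1.645 × 2.079% = 3.420%; on $3,000,000 that is $102,600.

$102,600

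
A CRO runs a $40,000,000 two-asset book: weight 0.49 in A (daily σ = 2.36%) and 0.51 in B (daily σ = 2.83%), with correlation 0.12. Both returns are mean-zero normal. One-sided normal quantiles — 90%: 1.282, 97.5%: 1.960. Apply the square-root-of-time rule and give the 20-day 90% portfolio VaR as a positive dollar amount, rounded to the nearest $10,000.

σ_p = √(0.49²·2.36² + 0.51²·2.83² + 2·0.12·0.49·0.51·2.36·2.83) = 1.955%.
σ_{20d} = 1.955% × √20 = 8.743%.
VaR = 1.282 × 8.743% = 11.209%; on $40,000,000 that is $4,483,600.

$4,480,000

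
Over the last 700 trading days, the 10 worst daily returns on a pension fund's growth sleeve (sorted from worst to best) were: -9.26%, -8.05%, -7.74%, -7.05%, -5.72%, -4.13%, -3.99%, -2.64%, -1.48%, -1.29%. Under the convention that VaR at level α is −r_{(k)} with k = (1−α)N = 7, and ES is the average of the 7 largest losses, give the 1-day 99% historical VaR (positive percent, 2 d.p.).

k = 7; the 7th lowest return is -3.99%, so VaR = 3.99%.

3.99%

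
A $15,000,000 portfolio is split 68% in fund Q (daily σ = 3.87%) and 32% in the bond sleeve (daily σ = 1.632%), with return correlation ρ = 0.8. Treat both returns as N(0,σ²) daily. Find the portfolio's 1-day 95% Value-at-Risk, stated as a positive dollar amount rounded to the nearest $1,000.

$756,000

σ_p² = 0.68²·3.87² + 0.32²·1.632² + 2·0.8·0.68·0.32·3.87·1.632 = 9.3970 (%²).
σ_p = √9.3970 = 3.065%.
At 95%, z = 1.645.
VaR = 1.645 × 3.065% = 5.042%; on $15,000,000 that is $756,300.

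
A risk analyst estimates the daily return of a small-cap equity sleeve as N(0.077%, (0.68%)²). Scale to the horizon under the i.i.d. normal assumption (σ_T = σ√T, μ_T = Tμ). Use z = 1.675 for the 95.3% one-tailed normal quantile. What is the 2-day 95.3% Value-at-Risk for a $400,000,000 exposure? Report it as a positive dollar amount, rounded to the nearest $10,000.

σ_{2d} = 0.68% × √2 = 0.962%; μ_{2d} = 2 × 0.077% = 0.154%.
VaR = −(0.154%) + 1.675 × 0.962% = 1.457%.
On $400,000,000: 0.01457 × $400,000,000 = $5,828,000.

$5,830,000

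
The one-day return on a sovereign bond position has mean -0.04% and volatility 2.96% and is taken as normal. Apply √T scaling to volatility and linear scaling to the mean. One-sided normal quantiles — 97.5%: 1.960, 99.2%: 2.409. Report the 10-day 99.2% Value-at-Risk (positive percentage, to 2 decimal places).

σ_{10d} = 2.96% × √10 = 9.360%; μ_{10d} = 10 × -0.04% = -0.400%.
VaR = −(-0.400%) + 2.409 × 9.360% = 22.948%.

22.95%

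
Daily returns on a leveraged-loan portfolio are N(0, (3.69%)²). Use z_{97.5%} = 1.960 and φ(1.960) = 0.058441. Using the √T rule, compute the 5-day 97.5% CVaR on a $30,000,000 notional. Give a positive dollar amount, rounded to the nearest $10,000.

σ_{5d} = 3.69% × √5 = 8.251%.
ES multiplier = φ(z)/(1−α) = 0.058441/0.025 = 2.338.
ES = 8.251% × 2.338 = 19.291%; on $30,000,000: $5,787,300.

$5,790,000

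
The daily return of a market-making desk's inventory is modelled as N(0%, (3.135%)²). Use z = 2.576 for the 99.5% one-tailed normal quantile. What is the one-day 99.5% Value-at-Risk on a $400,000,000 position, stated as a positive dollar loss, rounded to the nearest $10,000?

$32,300,000

VaR = z·σ = 2.576 × 3.135% = 8.076%.
On $400,000,000: 0.08076 × $400,000,000 = $32,304,000.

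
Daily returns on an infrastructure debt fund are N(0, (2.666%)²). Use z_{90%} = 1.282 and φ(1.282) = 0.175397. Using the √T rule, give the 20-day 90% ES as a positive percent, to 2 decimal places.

σ_{20d} = 2.666% × √20 = 11.923%.
ES multiplier = φ(z)/(1−α) = 0.175397/0.1 = 1.754.
ES = 11.923% × 1.754 = 20.913%.

20.91%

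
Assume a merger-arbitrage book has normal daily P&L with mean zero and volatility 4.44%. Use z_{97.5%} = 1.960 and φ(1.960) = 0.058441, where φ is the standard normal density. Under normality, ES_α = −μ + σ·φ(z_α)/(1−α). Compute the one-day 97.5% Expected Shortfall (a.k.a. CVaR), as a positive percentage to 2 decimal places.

Tail multiplier: φ(z)/(1−α) = 0.058441 / 0.025 = 2.338.
ES = 4.44% × 2.338 = 10.381%.

10.38%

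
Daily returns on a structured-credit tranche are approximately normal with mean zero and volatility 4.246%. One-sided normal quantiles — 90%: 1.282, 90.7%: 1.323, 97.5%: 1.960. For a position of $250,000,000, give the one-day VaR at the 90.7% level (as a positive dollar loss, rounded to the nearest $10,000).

$14,040,000

VaR = z·σ = 1.323 × 4.246% = 5.617%.
On $250,000,000: 0.05617 × $250,000,000 = $14,042,500.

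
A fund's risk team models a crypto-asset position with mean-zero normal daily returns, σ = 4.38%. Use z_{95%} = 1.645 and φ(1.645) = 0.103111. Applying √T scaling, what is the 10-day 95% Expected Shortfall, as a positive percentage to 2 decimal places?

28.56%

σ_{10d} = 4.38% × √10 = 13.851%.
ES multiplier = φ(z)/(1−α) = 0.103111/0.05 = 2.062.
ES = 13.851% × 2.062 = 28.561%.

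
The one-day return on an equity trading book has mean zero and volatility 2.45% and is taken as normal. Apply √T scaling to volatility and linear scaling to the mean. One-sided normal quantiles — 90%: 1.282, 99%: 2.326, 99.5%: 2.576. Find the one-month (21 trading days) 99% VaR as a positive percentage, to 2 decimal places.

26.11%

σ_{21d} = 2.45% × √21 = 11.227%.
VaR = 2.326 × 11.227% = 26.114%.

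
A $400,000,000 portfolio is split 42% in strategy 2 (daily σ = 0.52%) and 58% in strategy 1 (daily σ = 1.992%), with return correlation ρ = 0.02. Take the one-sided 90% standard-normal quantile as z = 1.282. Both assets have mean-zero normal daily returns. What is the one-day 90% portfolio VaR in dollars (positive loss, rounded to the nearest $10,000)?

$6,050,000

σ_p² = 0.42²·0.52² + 0.58²·1.992² + 2·0.02·0.42·0.58·0.52·1.992 = 1.3926 (%²).
σ_p = √1.3926 = 1.180%.
VaR = 1.282 × 1.180% = 1.513%; on $400,000,000 that is $6,052,000.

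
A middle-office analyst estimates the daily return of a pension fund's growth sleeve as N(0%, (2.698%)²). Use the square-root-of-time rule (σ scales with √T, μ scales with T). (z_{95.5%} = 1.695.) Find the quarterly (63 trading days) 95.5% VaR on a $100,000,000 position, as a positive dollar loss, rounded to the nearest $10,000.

σ_{63d} = 2.698% × √63 = 21.415%.
VaR = 1.695 × 21.415% = 36.298%.
On $100,000,000: 0.36298 × $100,000,000 = $36,298,000.

$36,300,000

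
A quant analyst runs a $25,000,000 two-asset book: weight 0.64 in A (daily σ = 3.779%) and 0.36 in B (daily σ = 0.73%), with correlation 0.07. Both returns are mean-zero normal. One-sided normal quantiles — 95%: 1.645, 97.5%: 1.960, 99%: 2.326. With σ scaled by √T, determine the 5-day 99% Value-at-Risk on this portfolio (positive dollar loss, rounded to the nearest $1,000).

$3,187,000

σ_p = √(0.64²·3.779² + 0.36²·0.73² + 2·0.07·0.64·0.36·3.779·0.73) = 2.451%.
σ_{5d} = 2.451% × √5 = 5.481%.
VaR = 2.326 × 5.481% = 12.749%; on $25,000,000 that is $3,187,250.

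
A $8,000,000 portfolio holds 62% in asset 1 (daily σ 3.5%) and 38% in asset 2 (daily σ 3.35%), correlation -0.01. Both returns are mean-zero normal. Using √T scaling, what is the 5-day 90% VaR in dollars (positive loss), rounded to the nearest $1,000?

σ_p = √(0.62²·3.5² + 0.38²·3.35² + 2·-0.01·0.62·0.38·3.5·3.35) = 2.505%.
σ_{5d} = 2.505% × √5 = 5.601%.
z(90%) = 1.282.
VaR = 1.282 × 5.601% = 7.180%; on $8,000,000 that is $574,400.

$574,000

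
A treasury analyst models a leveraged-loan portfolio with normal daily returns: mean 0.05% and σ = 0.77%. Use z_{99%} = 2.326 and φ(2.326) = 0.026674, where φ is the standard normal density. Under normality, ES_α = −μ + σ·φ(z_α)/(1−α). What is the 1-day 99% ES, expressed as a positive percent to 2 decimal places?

Tail multiplier: φ(z)/(1−α) = 0.026674 / 0.01 = 2.667.
ES = −(0.05%) + 0.77% × 2.667 = 2.004%.

2.00%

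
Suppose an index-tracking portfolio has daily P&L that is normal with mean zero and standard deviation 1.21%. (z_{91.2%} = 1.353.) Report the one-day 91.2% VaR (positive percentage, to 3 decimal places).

1.637%

VaR = z·σ = 1.353 × 1.21% = 1.637%.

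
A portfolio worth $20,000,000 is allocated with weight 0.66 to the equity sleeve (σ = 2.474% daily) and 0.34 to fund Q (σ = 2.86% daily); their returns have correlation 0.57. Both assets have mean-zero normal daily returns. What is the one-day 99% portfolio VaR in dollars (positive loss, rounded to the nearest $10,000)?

$1,080,000

σ_p² = 0.66²·2.474² + 0.34²·2.86² + 2·0.57·0.66·0.34·2.474·2.86 = 5.4218 (%²).
σ_p = √5.4218 = 2.328%.
At 99%, z = 2.326.
VaR = 2.326 × 2.328% = 5.415%; on $20,000,000 that is $1,083,000.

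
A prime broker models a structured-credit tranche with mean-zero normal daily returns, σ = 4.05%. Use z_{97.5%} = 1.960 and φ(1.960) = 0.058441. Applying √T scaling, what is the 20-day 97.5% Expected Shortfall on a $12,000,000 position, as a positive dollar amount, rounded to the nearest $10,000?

$5,080,000

σ_{20d} = 4.05% × √20 = 18.112%.
ES multiplier = φ(z)/(1−α) = 0.058441/0.025 = 2.338.
ES = 18.112% × 2.338 = 42.346%; on $12,000,000: $5,081,520.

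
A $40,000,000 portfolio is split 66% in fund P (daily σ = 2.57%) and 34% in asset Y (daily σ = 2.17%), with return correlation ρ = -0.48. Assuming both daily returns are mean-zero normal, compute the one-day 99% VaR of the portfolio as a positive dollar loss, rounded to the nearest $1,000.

σ_p² = 0.66²·2.57² + 0.34²·2.17² + 2·-0.48·0.66·0.34·2.57·2.17 = 2.2200 (%²).
σ_p = √2.2200 = 1.490%.
At 99%, z = 2.326.
VaR = 2.326 × 1.490% = 3.466%; on $40,000,000 that is $1,386,400.

$1,386,000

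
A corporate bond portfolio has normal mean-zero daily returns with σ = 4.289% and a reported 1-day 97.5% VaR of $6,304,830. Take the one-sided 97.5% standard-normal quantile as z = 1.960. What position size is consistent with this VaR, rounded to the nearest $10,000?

$75,000,000

VaR as a fraction of value: z·σ = 1.960 × 4.289% = 8.40644%.
Position = $6,304,830 / 0.0840644 = $75,000,000.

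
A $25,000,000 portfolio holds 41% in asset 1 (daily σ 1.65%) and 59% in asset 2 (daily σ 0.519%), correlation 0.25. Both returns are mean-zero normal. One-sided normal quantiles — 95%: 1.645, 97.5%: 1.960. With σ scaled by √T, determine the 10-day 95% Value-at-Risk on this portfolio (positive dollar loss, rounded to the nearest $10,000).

σ_p = √(0.41²·1.65² + 0.59²·0.519² + 2·0.25·0.41·0.59·1.65·0.519) = 0.809%.
σ_{10d} = 0.809% × √10 = 2.558%.
VaR = 1.645 × 2.558% = 4.208%; on $25,000,000 that is $1,052,000.

$1,050,000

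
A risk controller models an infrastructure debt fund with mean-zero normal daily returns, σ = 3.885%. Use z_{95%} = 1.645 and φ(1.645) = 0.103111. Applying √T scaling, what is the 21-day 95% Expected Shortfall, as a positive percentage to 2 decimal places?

σ_{21d} = 3.885% × √21 = 17.803%.
ES multiplier = φ(z)/(1−α) = 0.103111/0.05 = 2.062.
ES = 17.803% × 2.062 = 36.710%.

36.71%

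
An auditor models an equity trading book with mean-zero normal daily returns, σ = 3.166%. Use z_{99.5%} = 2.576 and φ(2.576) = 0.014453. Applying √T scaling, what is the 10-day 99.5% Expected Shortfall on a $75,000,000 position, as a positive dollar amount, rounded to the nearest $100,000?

$21,700,000

σ_{10d} = 3.166% × √10 = 10.012%.
ES multiplier = φ(z)/(1−α) = 0.014453/0.005 = 2.891.
ES = 10.012% × 2.891 = 28.945%; on $75,000,000: $21,708,750.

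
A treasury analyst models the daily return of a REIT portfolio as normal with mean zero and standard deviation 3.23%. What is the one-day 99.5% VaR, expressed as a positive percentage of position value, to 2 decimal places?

8.32%

At 99.5% one-sided, z = 2.576.
VaR = z·σ = 2.576 × 3.23% = 8.320%.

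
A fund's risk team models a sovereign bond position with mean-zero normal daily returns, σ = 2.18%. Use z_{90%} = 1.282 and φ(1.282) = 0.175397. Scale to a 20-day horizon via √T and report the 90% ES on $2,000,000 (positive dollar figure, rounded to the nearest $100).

$342,000

σ_{20d} = 2.18% × √20 = 9.749%.
ES multiplier = φ(z)/(1−α) = 0.175397/0.1 = 1.754.
ES = 9.749% × 1.754 = 17.100%; on $2,000,000: $342,000.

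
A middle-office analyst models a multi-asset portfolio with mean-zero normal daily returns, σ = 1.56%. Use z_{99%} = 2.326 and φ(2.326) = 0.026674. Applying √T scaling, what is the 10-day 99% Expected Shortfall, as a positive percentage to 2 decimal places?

13.16%

σ_{10d} = 1.56% × √10 = 4.933%.
ES multiplier = φ(z)/(1−α) = 0.026674/0.01 = 2.667.
ES = 4.933% × 2.667 = 13.156%.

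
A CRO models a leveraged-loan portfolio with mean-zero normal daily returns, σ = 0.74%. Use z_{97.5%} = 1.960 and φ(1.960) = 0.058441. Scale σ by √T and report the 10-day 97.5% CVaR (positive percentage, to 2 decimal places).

σ_{10d} = 0.74% × √10 = 2.340%.
ES multiplier = φ(z)/(1−α) = 0.058441/0.025 = 2.338.
ES = 2.340% × 2.338 = 5.471%.

5.47%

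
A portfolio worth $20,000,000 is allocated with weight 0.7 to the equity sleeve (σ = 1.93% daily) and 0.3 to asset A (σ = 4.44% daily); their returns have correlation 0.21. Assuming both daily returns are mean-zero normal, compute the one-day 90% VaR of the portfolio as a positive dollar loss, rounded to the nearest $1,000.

$535,000

σ_p² = 0.7²·1.93² + 0.3²·4.44² + 2·0.21·0.7·0.3·1.93·4.44 = 4.3552 (%²).
σ_p = √4.3552 = 2.087%.
At 90%, z = 1.282.
VaR = 1.282 × 2.087% = 2.676%; on $20,000,000 that is $535,200.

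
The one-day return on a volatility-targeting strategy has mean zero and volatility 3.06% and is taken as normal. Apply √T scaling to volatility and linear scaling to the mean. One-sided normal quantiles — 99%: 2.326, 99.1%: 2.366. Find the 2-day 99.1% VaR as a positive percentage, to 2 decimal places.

σ_{2d} = 3.06% × √2 = 4.327%.
VaR = 2.366 × 4.327% = 10.238%.

10.24%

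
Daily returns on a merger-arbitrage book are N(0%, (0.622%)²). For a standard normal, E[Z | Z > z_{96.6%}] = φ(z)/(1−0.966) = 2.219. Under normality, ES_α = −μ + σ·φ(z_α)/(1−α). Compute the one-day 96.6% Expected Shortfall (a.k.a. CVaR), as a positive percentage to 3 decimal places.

ES = 0.622% × 2.219 = 1.380%.

1.380%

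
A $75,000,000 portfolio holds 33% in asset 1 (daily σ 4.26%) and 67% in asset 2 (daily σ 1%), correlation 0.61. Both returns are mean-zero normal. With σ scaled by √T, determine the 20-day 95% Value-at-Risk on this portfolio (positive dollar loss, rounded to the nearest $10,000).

σ_p = √(0.33²·4.26² + 0.67²·1² + 2·0.61·0.33·0.67·4.26·1) = 1.891%.
σ_{20d} = 1.891% × √20 = 8.457%.
z(95%) = 1.645.
VaR = 1.645 × 8.457% = 13.912%; on $75,000,000 that is $10,434,000.

$10,430,000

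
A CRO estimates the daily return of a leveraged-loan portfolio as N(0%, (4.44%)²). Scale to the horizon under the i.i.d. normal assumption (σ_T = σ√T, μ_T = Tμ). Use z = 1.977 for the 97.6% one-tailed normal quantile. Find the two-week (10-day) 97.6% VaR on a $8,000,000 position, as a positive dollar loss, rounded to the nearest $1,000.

σ_{10d} = 4.44% × √10 = 14.041%.
VaR = 1.977 × 14.041% = 27.759%.
On $8,000,000: 0.27759 × $8,000,000 = $2,220,720.

$2,221,000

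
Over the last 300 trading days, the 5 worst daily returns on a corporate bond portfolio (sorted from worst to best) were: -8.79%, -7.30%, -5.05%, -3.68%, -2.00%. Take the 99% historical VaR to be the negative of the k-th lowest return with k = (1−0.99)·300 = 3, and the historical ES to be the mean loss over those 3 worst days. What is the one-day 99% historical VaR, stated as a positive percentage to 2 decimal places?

5.05%

k = 3; the 3rd lowest return is -5.05%, so VaR = 5.05%.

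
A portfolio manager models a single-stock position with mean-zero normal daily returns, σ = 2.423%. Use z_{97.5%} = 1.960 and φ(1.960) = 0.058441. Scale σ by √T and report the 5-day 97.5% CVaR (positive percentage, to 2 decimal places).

σ_{5d} = 2.423% × √5 = 5.418%.
ES multiplier = φ(z)/(1−α) = 0.058441/0.025 = 2.338.
ES = 5.418% × 2.338 = 12.667%.

12.67%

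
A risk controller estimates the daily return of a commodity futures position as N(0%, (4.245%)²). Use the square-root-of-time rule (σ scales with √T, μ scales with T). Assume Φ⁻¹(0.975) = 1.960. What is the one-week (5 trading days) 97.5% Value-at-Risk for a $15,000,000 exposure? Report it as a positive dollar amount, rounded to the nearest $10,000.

$2,790,000

σ_{5d} = 4.245% × √5 = 9.492%.
VaR = 1.960 × 9.492% = 18.604%.
On $15,000,000: 0.18604 × $15,000,000 = $2,790,600.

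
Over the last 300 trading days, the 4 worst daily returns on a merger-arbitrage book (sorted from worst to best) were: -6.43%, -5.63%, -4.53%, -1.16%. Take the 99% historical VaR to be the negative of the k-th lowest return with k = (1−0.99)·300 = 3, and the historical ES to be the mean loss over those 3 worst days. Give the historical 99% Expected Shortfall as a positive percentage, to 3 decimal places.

5.530%

The 3 worst returns sum to -16.59%.
ES = −(-16.59%) / 3 = 5.53% ≈ 5.530%.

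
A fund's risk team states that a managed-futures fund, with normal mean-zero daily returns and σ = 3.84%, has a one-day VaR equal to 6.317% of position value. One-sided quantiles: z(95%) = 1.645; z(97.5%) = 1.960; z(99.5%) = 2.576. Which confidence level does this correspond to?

95%

Implied z = VaR/σ = 6.317 / 3.84 = 1.645.
This matches z(95%) = 1.645.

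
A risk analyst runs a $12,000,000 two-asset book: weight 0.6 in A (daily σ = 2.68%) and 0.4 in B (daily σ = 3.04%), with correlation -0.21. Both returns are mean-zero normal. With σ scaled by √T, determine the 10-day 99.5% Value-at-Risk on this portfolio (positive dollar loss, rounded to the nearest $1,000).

σ_p = √(0.6²·2.68² + 0.4²·3.04² + 2·-0.21·0.6·0.4·2.68·3.04) = 1.801%.
σ_{10d} = 1.801% × √10 = 5.695%.
z(99.5%) = 2.576.
VaR = 2.576 × 5.695% = 14.670%; on $12,000,000 that is $1,760,400.

$1,760,000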